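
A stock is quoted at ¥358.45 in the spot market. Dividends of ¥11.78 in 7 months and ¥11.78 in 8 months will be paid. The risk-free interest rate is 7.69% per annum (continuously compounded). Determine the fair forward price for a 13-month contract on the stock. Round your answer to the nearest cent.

PV(dividends) I = 11.78·e^(−0.0769·7/12) + 11.78·e^(−0.0769·8/12)
I = 11.2632 + 11.1913 = 22.4545
F = (S − I)·e^(rT) = (358.45 − 22.4545) · e^(0.0769·13/12)
= 335.9955 · e^0.083308 = 335.9955 × 1.086877 = ¥365.19

¥365.19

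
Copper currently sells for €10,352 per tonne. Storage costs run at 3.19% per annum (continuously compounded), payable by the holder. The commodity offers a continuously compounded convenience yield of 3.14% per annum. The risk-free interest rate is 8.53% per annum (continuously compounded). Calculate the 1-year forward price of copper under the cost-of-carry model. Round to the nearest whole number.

Net carry = r + u − y = 0.0853 + 0.0319 − 0.0314 = 0.0858
F = S·e^((r+u−y)T) = 10352 · e^(0.0858 × 1) = 10352 · e^0.085800
= 10352 × 1.089588 = €11,279 per tonne

€11,279 per tonne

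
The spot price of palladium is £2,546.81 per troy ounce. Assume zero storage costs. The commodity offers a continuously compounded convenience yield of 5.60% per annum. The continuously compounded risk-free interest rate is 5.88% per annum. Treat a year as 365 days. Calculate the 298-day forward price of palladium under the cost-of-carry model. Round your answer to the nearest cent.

Net carry = r + u − y = 0.0588 + 0.0000 − 0.0560 = 0.0028
F = S·e^((r+u−y)T) = 2546.81 · e^(0.0028 × 298/365) = 2546.81 · e^0.00228603
= 2546.81 × 1.00228864 = £2,552.64 per troy ounce

£2,552.64 per troy ounce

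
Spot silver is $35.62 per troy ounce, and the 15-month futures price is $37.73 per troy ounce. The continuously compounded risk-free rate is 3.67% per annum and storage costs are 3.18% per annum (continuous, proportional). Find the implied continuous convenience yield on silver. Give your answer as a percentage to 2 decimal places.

F = S·e^((r+u−y)T) ⇒ (r+u−y) = ln(F/S)/T
ln(37.73/35.62) = 0.057548; /T ⇒ 0.046038
y = r + u − ln(F/S)/T = 0.0367 + 0.0318 − 0.046038 = 0.022462
y = 2.25%

2.25%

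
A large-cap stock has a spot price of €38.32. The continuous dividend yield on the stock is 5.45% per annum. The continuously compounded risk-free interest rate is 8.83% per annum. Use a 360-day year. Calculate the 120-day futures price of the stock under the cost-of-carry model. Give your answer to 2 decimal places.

€38.75

F = S·e^((r − q)T) = 38.32 · e^((0.0883 − 0.0545) × 120/360)
= 38.32 · e^0.011267 = 38.32 × 1.011331
F = €38.75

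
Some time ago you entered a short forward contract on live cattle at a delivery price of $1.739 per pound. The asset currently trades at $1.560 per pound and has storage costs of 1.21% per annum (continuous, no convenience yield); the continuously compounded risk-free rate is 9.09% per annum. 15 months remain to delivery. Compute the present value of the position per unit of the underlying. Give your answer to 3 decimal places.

Current fair forward for the remaining 15 months: F = S·e^((r + u)·T), (r + u) = 0.0909 + 0.0121 = 0.1030
F = 1.560 · e^(0.1030 × 15/12) = 1.560 × 1.137406 = 1.7744
Value of long forward = (F − K)·e^(−rT) = (1.7744 − 1.739) · e^(−0.0909·15/12)
= 0.0354 × 0.892593 = 0.032
Short position value = −(long value) = -$0.032

-$0.032 per pound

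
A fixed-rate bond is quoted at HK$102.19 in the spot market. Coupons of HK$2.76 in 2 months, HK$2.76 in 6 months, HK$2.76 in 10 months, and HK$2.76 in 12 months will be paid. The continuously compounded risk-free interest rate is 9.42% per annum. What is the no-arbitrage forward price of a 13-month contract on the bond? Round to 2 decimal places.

PV(coupons) I = 2.76·e^(−0.0942·2/12) + 2.76·e^(−0.0942·6/12) + 2.76·e^(−0.0942·10/12) + 2.76·e^(−0.0942·12/12)
I = 2.7170 + 2.6330 + 2.5516 + 2.5119 = 10.4135
F = (S − I)·e^(rT) = (102.19 − 10.4135) · e^(0.0942·13/12)
= 91.7765 · e^0.102050 = 91.7765 × 1.107439 = HK$101.64

HK$101.64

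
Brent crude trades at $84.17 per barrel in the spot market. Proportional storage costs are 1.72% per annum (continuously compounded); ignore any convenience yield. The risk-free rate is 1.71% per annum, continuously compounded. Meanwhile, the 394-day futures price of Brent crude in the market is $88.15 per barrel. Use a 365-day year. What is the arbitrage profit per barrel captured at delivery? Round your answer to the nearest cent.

$0.81 per barrel

Fair futures: F* = S·e^(carry·T), with carry = (r + u) = 0.0171 + 0.0172 = 0.0343
F* = 84.17 · e^(0.0343 × 394/365) = 84.17 · e^0.037025 = 84.17 × 1.037719 = $87.3448
Market $88.15 > fair $87.3448: forward overpriced → cash-and-carry (buy spot, short the forward).
At maturity, profit = |F_mkt − F*| = |88.15 − 87.3448| = $0.81 per barrel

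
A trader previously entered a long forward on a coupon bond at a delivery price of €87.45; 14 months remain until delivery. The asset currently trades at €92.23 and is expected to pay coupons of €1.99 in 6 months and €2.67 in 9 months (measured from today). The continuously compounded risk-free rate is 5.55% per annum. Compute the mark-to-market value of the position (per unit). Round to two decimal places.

PV(remaining coupons) I = 1.99·e^(−0.0555·6/12) + 2.67·e^(−0.0555·9/12) = 4.4967
Current forward F = (S − I)·e^(rT) = (92.23 − 4.4967)·e^(0.0555·14/12) = 87.7333 × 1.066892 = 93.6020
Value (long) = (F − K)·e^(−rT) = (93.6020 − 87.45) × 0.937302 = 5.7663
Value = €5.77

€5.77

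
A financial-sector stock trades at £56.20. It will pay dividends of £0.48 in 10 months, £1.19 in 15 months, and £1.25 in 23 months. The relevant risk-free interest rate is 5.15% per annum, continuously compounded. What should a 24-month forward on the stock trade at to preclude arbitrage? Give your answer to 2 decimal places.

£59.30

PV(dividends) I = 0.48·e^(−0.0515·10/12) + 1.19·e^(−0.0515·15/12) + 1.25·e^(−0.0515·23/12)
I = 0.4598 + 1.1158 + 1.1325 = 2.7081
F = (S − I)·e^(rT) = (56.20 − 2.7081) · e^(0.0515·24/12)
= 53.4919 · e^0.103000 = 53.4919 × 1.108491 = £59.30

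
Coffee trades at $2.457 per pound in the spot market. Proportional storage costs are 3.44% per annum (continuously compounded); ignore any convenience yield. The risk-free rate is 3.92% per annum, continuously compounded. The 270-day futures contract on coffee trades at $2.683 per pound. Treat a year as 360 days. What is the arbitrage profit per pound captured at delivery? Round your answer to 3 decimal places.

$0.087 per pound

Fair futures: F* = S·e^(carry·T), with carry = (r + u) = 0.0392 + 0.0344 = 0.0736
F* = 2.457 · e^(0.0736 × 270/360) = 2.457 · e^0.055200 = 2.457 × 1.056752 = $2.5964
Market $2.683 > fair $2.5964: forward overpriced → cash-and-carry (buy spot, short the forward).
At maturity, profit = |F_mkt − F*| = |2.683 − 2.5964| = $0.087 per pound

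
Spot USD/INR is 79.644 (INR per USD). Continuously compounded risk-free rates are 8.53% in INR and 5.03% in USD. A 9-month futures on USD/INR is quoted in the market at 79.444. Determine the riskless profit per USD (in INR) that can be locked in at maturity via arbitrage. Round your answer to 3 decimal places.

2.318 per USD (in INR)

Fair futures: F* = S·e^(carry·T), with carry = (r_INR − r_USD) = 0.0853 − 0.0503 = 0.0350
F* = 79.644 · e^(0.0350 × 9/12) = 79.644 · e^0.026250 = 79.644 × 1.026598 = 81.7624
Market 79.444 < fair 81.7624: forward underpriced → reverse cash-and-carry (short spot, go long the forward).
At maturity, profit = |F_mkt − F*| = |79.444 − 81.7624| = 2.318 per USD (in INR)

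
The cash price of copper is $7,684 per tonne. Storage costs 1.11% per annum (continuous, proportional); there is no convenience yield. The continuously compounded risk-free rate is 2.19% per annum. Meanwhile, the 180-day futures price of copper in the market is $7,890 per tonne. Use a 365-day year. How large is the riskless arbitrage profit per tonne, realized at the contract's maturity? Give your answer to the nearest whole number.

$80 per tonne

Fair futures: F* = S·e^(carry·T), with carry = (r + u) = 0.0219 + 0.0111 = 0.0330
F* = 7684 · e^(0.0330 × 180/365) = 7684 · e^0.016274 = 7684 × 1.016407 = $7810.0714
Market $7890 > fair $7810.0714: forward overpriced → cash-and-carry (buy spot, short the forward).
At maturity, profit = |F_mkt − F*| = |7890 − 7810.0714| = $80 per tonne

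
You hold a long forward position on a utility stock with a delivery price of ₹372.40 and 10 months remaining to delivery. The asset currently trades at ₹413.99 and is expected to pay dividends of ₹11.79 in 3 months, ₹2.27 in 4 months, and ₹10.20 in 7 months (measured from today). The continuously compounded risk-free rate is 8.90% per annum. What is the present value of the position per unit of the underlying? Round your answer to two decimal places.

₹44.79

PV(remaining dividends) I = 11.79·e^(−0.0890·3/12) + 2.27·e^(−0.0890·4/12) + 10.20·e^(−0.0890·7/12) = 23.4182
Current forward F = (S − I)·e^(rT) = (413.99 − 23.4182)·e^(0.0890·10/12) = 390.5718 × 1.076986 = 420.6404
Value (long) = (F − K)·e^(−rT) = (420.6404 − 372.40) × 0.928517 = 44.7920
Value = ₹44.79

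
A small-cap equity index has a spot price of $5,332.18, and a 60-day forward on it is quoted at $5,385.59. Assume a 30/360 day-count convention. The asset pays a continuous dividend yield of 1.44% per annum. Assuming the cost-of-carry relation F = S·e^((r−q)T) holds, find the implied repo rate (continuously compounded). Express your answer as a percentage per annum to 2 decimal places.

7.42%

From F = S·e^((r−q)T): (r − q) = ln(F/S)/T
ln(5385.59/5332.18) = ln(1.010017) = 0.009967
(r − q) = 0.009967 / (60/360) = 0.059802
r = ln(F/S)/T + q = 0.059802 + 0.0144 = 0.074202
r = 7.42%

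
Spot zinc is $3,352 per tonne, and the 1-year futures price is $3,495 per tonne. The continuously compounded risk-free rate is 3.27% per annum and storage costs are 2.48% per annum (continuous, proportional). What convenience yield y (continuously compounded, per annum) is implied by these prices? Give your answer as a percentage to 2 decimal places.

F = S·e^((r+u−y)T) ⇒ (r+u−y) = ln(F/S)/T
ln(3495/3352) = 0.041776; /T ⇒ 0.041776
y = r + u − ln(F/S)/T = 0.0327 + 0.0248 − 0.041776 = 0.015724
y = 1.57%

1.57%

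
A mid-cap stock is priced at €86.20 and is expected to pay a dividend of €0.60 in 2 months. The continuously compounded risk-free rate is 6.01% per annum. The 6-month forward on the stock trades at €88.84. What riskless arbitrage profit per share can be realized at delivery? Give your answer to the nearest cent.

€0.62 per share

PV(dividends) I = 0.60·e^(−0.0601·2/12) = 0.5940
Fair forward F* = (S − I)·e^(rT) = (86.20 − 0.5940)·e^0.030050 = 85.6060 × 1.030506 = 88.2175
Market €88.84 > fair 88.2175: forward overpriced → cash-and-carry (borrow at r, buy the stock and collect the dividends, short the forward).
Profit at T = |F_mkt − F*| = |88.84 − 88.2175| = €0.62 per share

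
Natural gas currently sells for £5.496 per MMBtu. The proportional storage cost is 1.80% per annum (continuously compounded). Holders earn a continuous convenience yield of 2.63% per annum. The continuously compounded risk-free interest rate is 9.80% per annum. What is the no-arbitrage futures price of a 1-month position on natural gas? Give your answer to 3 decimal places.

Net carry = r + u − y = 0.0980 + 0.0180 − 0.0263 = 0.0897
F = S·e^((r+u−y)T) = 5.496 · e^(0.0897 × 1/12) = 5.496 · e^0.007475
= 5.496 × 1.007503 = £5.537 per MMBtu

£5.537 per MMBtu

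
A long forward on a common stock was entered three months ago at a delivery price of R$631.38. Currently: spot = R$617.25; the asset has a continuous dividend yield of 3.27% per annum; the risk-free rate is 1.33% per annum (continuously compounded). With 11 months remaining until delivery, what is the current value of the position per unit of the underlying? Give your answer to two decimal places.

Current fair forward for the remaining 11 months: F = S·e^((r − q)·T), (r − q) = 0.0133 − 0.0327 = -0.0194
F = 617.25 · e^(-0.0194 × 11/12) = 617.25 × 0.982374 = 606.3704
Value of long forward = (F − K)·e^(−rT) = (606.3704 − 631.38) · e^(−0.0133·11/12)
= -25.0096 × 0.987882 = -24.71

-R$24.71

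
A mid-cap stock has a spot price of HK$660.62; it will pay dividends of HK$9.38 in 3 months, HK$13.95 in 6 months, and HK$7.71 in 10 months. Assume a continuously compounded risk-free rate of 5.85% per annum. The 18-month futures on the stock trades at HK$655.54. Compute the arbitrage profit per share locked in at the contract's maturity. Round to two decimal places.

HK$32.77 per share

PV(dividends) I = 9.38·e^(−0.0585·3/12) + 13.95·e^(−0.0585·6/12) + 7.71·e^(−0.0585·10/12) = 30.1348
Fair futures F* = (S − I)·e^(rT) = (660.62 − 30.1348)·e^0.087750 = 630.4852 × 1.091715 = 688.3102
Market HK$655.54 < fair 688.3102: forward underpriced → reverse cash-and-carry (short the stock, invest proceeds at r, pay the dividends, go long the forward).
Profit at T = |F_mkt − F*| = |655.54 − 688.3102| = HK$32.77 per share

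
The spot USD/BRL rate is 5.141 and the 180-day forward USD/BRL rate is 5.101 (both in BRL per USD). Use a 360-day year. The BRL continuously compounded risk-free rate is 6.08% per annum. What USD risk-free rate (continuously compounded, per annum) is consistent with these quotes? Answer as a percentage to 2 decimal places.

7.64%

F = S·e^((r_BRL − r_USD)T) ⇒ r_USD = r_BRL − ln(F/S)/T
ln(5.101/5.141) = -0.007811; /(180/360) = -0.015622
r_USD = 0.0608 + 0.015622 = 0.076422
r_USD = 7.64%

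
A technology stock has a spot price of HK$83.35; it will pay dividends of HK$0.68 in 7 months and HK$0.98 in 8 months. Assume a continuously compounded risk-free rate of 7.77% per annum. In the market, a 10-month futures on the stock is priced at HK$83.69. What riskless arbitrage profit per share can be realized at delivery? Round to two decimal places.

PV(dividends) I = 0.68·e^(−0.0777·7/12) + 0.98·e^(−0.0777·8/12) = 1.5804
Fair futures F* = (S − I)·e^(rT) = (83.35 − 1.5804)·e^0.064750 = 81.7696 × 1.066892 = 87.2393
Market HK$83.69 < fair 87.2393: forward underpriced → reverse cash-and-carry (short the stock, invest proceeds at r, pay the dividends, go long the forward).
Profit at T = |F_mkt − F*| = |83.69 − 87.2393| = HK$3.55 per share

HK$3.55 per share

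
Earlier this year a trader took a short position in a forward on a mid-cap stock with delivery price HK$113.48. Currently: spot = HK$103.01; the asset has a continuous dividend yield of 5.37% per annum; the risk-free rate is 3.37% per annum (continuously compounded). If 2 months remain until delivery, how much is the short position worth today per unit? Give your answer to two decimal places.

HK$10.75

Current fair forward for the remaining 2 months: F = S·e^((r − q)·T), (r − q) = 0.0337 − 0.0537 = -0.0200
F = 103.01 · e^(-0.0200 × 2/12) = 103.01 × 0.996672 = 102.6672
Value of long forward = (F − K)·e^(−rT) = (102.6672 − 113.48) · e^(−0.0337·2/12)
= -10.8128 × 0.994399 = -10.75
Short position value = −(long value) = HK$10.75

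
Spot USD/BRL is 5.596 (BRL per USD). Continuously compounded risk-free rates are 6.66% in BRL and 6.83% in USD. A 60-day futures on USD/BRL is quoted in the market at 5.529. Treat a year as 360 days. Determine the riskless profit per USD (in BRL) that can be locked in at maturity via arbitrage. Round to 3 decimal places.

0.065 per USD (in BRL)

Fair futures: F* = S·e^(carry·T), with carry = (r_BRL − r_USD) = 0.0666 − 0.0683 = -0.0017
F* = 5.596 · e^(-0.0017 × 60/360) = 5.596 · e^-0.000283 = 5.596 × 0.999717 = 5.5944
Market 5.529 < fair 5.5944: forward underpriced → reverse cash-and-carry (short spot, go long the forward).
At maturity, profit = |F_mkt − F*| = |5.529 − 5.5944| = 0.065 per USD (in BRL)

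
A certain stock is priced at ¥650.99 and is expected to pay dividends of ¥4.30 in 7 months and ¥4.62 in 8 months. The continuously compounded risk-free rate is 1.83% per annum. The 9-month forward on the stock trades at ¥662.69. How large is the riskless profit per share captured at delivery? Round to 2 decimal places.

¥11.64 per share

PV(dividends) I = 4.30·e^(−0.0183·7/12) + 4.62·e^(−0.0183·8/12) = 8.8183
Fair forward F* = (S − I)·e^(rT) = (650.99 − 8.8183)·e^0.013725 = 642.1717 × 1.013820 = 651.0465
Market ¥662.69 > fair 651.0465: forward overpriced → cash-and-carry (borrow at r, buy the stock and collect the dividends, short the forward).
Profit at T = |F_mkt − F*| = |662.69 − 651.0465| = ¥11.64 per share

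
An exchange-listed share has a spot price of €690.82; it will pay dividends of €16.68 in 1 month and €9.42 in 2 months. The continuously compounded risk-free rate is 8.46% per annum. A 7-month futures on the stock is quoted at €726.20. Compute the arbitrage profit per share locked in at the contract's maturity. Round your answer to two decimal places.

€27.59 per share

PV(dividends) I = 16.68·e^(−0.0846·1/12) + 9.42·e^(−0.0846·2/12) = 25.8509
Fair futures F* = (S − I)·e^(rT) = (690.82 − 25.8509)·e^0.049350 = 664.9691 × 1.050588 = 698.6086
Market €726.20 > fair 698.6086: forward overpriced → cash-and-carry (borrow at r, buy the stock and collect the dividends, short the forward).
Profit at T = |F_mkt − F*| = |726.20 − 698.6086| = €27.59 per share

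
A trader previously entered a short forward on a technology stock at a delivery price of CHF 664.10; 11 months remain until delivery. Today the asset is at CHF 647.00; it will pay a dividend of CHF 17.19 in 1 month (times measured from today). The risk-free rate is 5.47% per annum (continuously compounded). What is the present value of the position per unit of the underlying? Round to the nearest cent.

PV(remaining dividends) I = 17.19·e^(−0.0547·1/12) = 17.1118
Current forward F = (S − I)·e^(rT) = (647.00 − 17.1118)·e^(0.0547·11/12) = 629.8882 × 1.051420 = 662.2771
Value (long) = (F − K)·e^(−rT) = (662.2771 − 664.10) × 0.951095 = -1.7338
Short position value = −(long value) = CHF 1.73

CHF 1.73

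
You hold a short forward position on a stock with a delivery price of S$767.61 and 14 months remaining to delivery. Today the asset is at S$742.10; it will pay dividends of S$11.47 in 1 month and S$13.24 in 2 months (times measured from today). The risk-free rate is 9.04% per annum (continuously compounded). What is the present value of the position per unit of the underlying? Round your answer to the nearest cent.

-S$26.90

PV(remaining dividends) I = 11.47·e^(−0.0904·1/12) + 13.24·e^(−0.0904·2/12) = 24.4259
Current forward F = (S − I)·e^(rT) = (742.10 − 24.4259)·e^(0.0904·14/12) = 717.6741 × 1.111229 = 797.5003
Value (long) = (F − K)·e^(−rT) = (797.5003 − 767.61) × 0.899904 = 26.8984
Short position value = −(long value) = -S$26.90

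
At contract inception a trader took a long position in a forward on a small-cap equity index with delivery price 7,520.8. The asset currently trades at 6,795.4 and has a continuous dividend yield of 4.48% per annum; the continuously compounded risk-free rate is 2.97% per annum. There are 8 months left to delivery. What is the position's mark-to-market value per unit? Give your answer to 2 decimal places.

Current fair forward for the remaining 8 months: F = S·e^((r − q)·T), (r − q) = 0.0297 − 0.0448 = -0.0151
F = 6795.4 · e^(-0.0151 × 8/12) = 6795.4 × 0.98998383 = 6727.3361
Value of long forward = (F − K)·e^(−rT) = (6727.3361 − 7520.8) · e^(−0.0297·8/12)
= -793.4639 × 0.98039473 = -777.91

-777.91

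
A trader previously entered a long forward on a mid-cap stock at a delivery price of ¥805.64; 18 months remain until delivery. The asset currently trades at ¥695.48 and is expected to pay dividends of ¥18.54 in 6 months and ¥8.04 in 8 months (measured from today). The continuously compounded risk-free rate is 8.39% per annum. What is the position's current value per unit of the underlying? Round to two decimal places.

PV(remaining dividends) I = 18.54·e^(−0.0839·6/12) + 8.04·e^(−0.0839·8/12) = 25.3810
Current forward F = (S − I)·e^(rT) = (695.48 − 25.3810)·e^(0.0839·18/12) = 670.0990 × 1.134112 = 759.9673
Value (long) = (F − K)·e^(−rT) = (759.9673 − 805.64) × 0.881747 = -40.2718
Value = -¥40.27

-¥40.27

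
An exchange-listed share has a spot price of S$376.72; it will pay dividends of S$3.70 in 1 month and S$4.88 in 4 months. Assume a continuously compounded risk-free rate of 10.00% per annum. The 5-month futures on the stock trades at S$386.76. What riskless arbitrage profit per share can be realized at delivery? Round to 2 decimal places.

S$2.76 per share

PV(dividends) I = 3.70·e^(−0.1000·1/12) + 4.88·e^(−0.1000·4/12) = 8.3893
Fair futures F* = (S − I)·e^(rT) = (376.72 − 8.3893)·e^0.041667 = 368.3307 × 1.042547 = 384.0021
Market S$386.76 > fair 384.0021: forward overpriced → cash-and-carry (borrow at r, buy the stock and collect the dividends, short the forward).
Profit at T = |F_mkt − F*| = |386.76 − 384.0021| = S$2.76 per share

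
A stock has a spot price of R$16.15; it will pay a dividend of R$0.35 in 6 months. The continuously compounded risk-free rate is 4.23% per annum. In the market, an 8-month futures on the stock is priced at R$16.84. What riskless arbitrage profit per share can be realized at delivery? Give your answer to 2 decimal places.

R$0.58 per share

PV(dividends) I = 0.35·e^(−0.0423·6/12) = 0.3427
Fair futures F* = (S − I)·e^(rT) = (16.15 − 0.3427)·e^0.028200 = 15.8073 × 1.028601 = 16.2594
Market R$16.84 > fair 16.2594: forward overpriced → cash-and-carry (borrow at r, buy the stock and collect the dividends, short the forward).
Profit at T = |F_mkt − F*| = |16.84 − 16.2594| = R$0.58 per share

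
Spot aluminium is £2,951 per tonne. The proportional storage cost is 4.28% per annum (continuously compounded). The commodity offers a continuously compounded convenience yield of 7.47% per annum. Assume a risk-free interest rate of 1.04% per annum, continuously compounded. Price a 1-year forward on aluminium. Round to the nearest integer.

£2,888 per tonne

Net carry = r + u − y = 0.0104 + 0.0428 − 0.0747 = -0.0215
F = S·e^((r+u−y)T) = 2951 · e^(-0.0215 × 1) = 2951 · e^-0.021500
= 2951 × 0.978729 = £2,888 per tonne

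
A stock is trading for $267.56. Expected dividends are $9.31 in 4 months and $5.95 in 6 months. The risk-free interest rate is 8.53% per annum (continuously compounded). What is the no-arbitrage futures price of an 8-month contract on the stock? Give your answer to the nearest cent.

$267.60

PV(dividends) I = 9.31·e^(−0.0853·4/12) + 5.95·e^(−0.0853·6/12)
I = 9.0490 + 5.7016 = 14.7506
F = (S − I)·e^(rT) = (267.56 − 14.7506) · e^(0.0853·8/12)
= 252.8094 · e^0.056867 = 252.8094 × 1.058515 = $267.60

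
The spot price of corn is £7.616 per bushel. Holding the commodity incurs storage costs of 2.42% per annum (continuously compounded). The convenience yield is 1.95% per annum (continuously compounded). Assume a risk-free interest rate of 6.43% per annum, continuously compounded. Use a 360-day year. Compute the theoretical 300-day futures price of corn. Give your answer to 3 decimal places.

£8.067 per bushel

Net carry = r + u − y = 0.0643 + 0.0242 − 0.0195 = 0.0690
F = S·e^((r+u−y)T) = 7.616 · e^(0.0690 × 300/360) = 7.616 · e^0.057500
= 7.616 × 1.059185 = £8.067 per bushel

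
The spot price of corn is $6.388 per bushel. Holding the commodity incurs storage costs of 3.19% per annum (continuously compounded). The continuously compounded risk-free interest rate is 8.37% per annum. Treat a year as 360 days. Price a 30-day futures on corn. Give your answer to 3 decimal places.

Net carry = r + u − y = 0.0837 + 0.0319 − 0.0000 = 0.1156
F = S·e^((r+u−y)T) = 6.388 · e^(0.1156 × 30/360) = 6.388 · e^0.009633
= 6.388 × 1.009680 = $6.450 per bushel

$6.450 per bushel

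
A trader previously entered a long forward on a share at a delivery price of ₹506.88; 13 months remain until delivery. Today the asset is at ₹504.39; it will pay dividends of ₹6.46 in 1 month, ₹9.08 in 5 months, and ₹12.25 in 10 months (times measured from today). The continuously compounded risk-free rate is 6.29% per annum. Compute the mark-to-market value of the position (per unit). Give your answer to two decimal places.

PV(remaining dividends) I = 6.46·e^(−0.0629·1/12) + 9.08·e^(−0.0629·5/12) + 12.25·e^(−0.0629·10/12) = 26.8958
Current forward F = (S − I)·e^(rT) = (504.39 − 26.8958)·e^(0.0629·13/12) = 477.4942 × 1.070517 = 511.1657
Value (long) = (F − K)·e^(−rT) = (511.1657 − 506.88) × 0.934128 = 4.0034
Value = ₹4.00

₹4.00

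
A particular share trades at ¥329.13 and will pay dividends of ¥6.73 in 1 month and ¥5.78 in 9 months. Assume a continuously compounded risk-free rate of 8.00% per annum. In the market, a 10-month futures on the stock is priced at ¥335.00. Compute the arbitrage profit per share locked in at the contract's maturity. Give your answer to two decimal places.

PV(dividends) I = 6.73·e^(−0.0800·1/12) + 5.78·e^(−0.0800·9/12) = 12.1287
Fair futures F* = (S − I)·e^(rT) = (329.13 − 12.1287)·e^0.066667 = 317.0013 × 1.068939 = 338.8551
Market ¥335.00 < fair 338.8551: forward underpriced → reverse cash-and-carry (short the stock, invest proceeds at r, pay the dividends, go long the forward).
Profit at T = |F_mkt − F*| = |335.00 − 338.8551| = ¥3.86 per share

¥3.86 per share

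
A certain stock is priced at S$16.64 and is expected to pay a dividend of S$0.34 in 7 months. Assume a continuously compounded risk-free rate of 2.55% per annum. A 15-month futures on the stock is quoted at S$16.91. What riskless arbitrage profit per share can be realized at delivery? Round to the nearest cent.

PV(dividends) I = 0.34·e^(−0.0255·7/12) = 0.3350
Fair futures F* = (S − I)·e^(rT) = (16.64 − 0.3350)·e^0.031875 = 16.3050 × 1.032388 = 16.8331
Market S$16.91 > fair 16.8331: forward overpriced → cash-and-carry (borrow at r, buy the stock and collect the dividends, short the forward).
Profit at T = |F_mkt − F*| = |16.91 − 16.8331| = S$0.08 per share

S$0.08 per share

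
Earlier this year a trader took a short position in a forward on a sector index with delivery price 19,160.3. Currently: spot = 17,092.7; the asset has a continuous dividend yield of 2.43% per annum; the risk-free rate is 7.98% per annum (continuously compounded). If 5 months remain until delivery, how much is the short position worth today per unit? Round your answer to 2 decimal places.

Current fair forward for the remaining 5 months: F = S·e^((r − q)·T), (r − q) = 0.0798 − 0.0243 = 0.0555
F = 17092.7 · e^(0.0555 × 5/12) = 17092.7 × 1.02339446 = 17492.5745
Value of long forward = (F − K)·e^(−rT) = (17492.5745 − 19160.3) · e^(−0.0798·5/12)
= -1667.7255 × 0.96729671 = -1613.19
Short position value = −(long value) = 1613.19

1613.19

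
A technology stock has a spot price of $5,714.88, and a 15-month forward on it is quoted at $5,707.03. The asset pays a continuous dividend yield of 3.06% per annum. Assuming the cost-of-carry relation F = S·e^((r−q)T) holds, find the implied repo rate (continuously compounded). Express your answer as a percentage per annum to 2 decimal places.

From F = S·e^((r−q)T): (r − q) = ln(F/S)/T
ln(5707.03/5714.88) = ln(0.998626) = -0.001375
(r − q) = -0.001375 / (15/12) = -0.001100
r = ln(F/S)/T + q = -0.001100 + 0.0306 = 0.029500
r = 2.95%

2.95%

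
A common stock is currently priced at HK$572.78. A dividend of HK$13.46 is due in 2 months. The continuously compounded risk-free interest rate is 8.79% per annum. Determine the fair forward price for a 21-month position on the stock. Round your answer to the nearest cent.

HK$652.56

PV(dividends) I = 13.46·e^(−0.0879·2/12)
I = 13.2642
F = (S − I)·e^(rT) = (572.78 − 13.2642) · e^(0.0879·21/12)
= 559.5158 · e^0.153825 = 559.5158 × 1.166287 = HK$652.56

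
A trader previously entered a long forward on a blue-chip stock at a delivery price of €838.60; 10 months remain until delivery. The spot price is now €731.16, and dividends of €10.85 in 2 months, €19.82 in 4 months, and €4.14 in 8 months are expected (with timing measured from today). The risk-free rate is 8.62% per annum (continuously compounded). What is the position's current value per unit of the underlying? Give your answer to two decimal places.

-€83.18

PV(remaining dividends) I = 10.85·e^(−0.0862·2/12) + 19.82·e^(−0.0862·4/12) + 4.14·e^(−0.0862·8/12) = 33.8626
Current forward F = (S − I)·e^(rT) = (731.16 − 33.8626)·e^(0.0862·10/12) = 697.2974 × 1.074476 = 749.2293
Value (long) = (F − K)·e^(−rT) = (749.2293 − 838.60) × 0.930686 = -83.1761
Value = -€83.18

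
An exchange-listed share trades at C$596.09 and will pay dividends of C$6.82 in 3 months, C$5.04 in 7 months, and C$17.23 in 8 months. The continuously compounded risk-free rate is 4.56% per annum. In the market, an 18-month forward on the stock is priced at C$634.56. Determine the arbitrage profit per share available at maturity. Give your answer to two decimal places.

C$26.64 per share

PV(dividends) I = 6.82·e^(−0.0456·3/12) + 5.04·e^(−0.0456·7/12) + 17.23·e^(−0.0456·8/12) = 28.3645
Fair forward F* = (S − I)·e^(rT) = (596.09 − 28.3645)·e^0.068400 = 567.7255 × 1.070794 = 607.9171
Market C$634.56 > fair 607.9171: forward overpriced → cash-and-carry (borrow at r, buy the stock and collect the dividends, short the forward).
Profit at T = |F_mkt − F*| = |634.56 − 607.9171| = C$26.64 per share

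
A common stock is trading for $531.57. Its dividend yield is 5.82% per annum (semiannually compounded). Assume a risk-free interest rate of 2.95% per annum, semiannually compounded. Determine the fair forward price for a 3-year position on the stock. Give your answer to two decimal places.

F = S · (1+r/2)^(2T) / (1+q/2)^(2T)
= 531.57 × 1.091828 / 1.187806 = 531.57 × 0.919197
F = $488.62

$488.62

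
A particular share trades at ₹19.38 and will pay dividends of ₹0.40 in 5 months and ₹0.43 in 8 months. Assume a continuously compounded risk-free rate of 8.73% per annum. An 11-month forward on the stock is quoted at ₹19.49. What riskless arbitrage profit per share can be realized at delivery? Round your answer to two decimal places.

PV(dividends) I = 0.40·e^(−0.0873·5/12) + 0.43·e^(−0.0873·8/12) = 0.7914
Fair forward F* = (S − I)·e^(rT) = (19.38 − 0.7914)·e^0.080025 = 18.5886 × 1.083314 = 20.1373
Market ₹19.49 < fair 20.1373: forward underpriced → reverse cash-and-carry (short the stock, invest proceeds at r, pay the dividends, go long the forward).
Profit at T = |F_mkt − F*| = |19.49 − 20.1373| = ₹0.65 per share

₹0.65 per share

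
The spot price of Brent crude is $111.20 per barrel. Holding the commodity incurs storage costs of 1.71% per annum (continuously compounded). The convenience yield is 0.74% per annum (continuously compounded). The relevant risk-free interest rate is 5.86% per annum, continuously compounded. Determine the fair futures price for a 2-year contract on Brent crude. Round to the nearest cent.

Net carry = r + u − y = 0.0586 + 0.0171 − 0.0074 = 0.0683
F = S·e^((r+u−y)T) = 111.20 · e^(0.0683 × 2) = 111.20 · e^0.136600
= 111.20 × 1.146370 = $127.48 per barrel

$127.48 per barrel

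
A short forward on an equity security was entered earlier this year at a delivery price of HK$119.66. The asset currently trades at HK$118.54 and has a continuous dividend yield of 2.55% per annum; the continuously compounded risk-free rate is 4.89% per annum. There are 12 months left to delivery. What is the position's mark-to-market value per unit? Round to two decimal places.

-HK$1.61

Current fair forward for the remaining 12 months: F = S·e^((r − q)·T), (r − q) = 0.0489 − 0.0255 = 0.0234
F = 118.54 · e^(0.0234 × 12/12) = 118.54 × 1.023676 = 121.3466
Value of long forward = (F − K)·e^(−rT) = (121.3466 − 119.66) · e^(−0.0489·12/12)
= 1.6866 × 0.952276 = 1.61
Short position value = −(long value) = -HK$1.61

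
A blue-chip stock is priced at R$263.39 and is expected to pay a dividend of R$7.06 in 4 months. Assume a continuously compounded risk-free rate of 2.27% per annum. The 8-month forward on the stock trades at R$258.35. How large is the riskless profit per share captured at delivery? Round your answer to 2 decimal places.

R$1.94 per share

PV(dividends) I = 7.06·e^(−0.0227·4/12) = 7.0068
Fair forward F* = (S − I)·e^(rT) = (263.39 − 7.0068)·e^0.015133 = 256.3832 × 1.015248 = 260.2925
Market R$258.35 < fair 260.2925: forward underpriced → reverse cash-and-carry (short the stock, invest proceeds at r, pay the dividends, go long the forward).
Profit at T = |F_mkt − F*| = |258.35 − 260.2925| = R$1.94 per share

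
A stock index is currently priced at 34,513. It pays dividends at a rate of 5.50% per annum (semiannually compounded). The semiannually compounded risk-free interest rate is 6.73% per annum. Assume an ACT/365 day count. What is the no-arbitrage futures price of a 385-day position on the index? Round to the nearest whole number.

F = S · (1+r/2)^(2T) / (1+q/2)^(2T)
= 34513 × 1.072315 / 1.058900 = 34513 × 1.012669
F = 34,950

34,950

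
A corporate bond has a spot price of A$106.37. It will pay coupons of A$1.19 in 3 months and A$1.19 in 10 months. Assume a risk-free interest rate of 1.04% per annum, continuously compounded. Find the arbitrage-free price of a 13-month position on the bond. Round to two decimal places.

A$105.18

PV(coupons) I = 1.19·e^(−0.0104·3/12) + 1.19·e^(−0.0104·10/12)
I = 1.1869 + 1.1797 = 2.3666
F = (S − I)·e^(rT) = (106.37 − 2.3666) · e^(0.0104·13/12)
= 104.0034 · e^0.011267 = 104.0034 × 1.011331 = A$105.18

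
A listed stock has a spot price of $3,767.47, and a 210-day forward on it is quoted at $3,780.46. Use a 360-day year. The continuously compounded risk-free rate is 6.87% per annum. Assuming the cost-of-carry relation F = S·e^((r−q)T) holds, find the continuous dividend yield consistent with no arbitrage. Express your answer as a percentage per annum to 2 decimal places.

6.28%

From F = S·e^((r−q)T): (r − q) = ln(F/S)/T
ln(3780.46/3767.47) = ln(1.003448) = 0.003442
(r − q) = 0.003442 / (210/360) = 0.005901
q = r − ln(F/S)/T = 0.0687 − 0.005901 = 0.062799
q = 6.28%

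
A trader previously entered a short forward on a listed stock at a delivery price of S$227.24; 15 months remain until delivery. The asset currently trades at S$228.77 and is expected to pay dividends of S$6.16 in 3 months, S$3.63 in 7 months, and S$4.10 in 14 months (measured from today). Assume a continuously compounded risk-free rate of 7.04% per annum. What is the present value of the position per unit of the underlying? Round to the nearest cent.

-S$7.36

PV(remaining dividends) I = 6.16·e^(−0.0704·3/12) + 3.63·e^(−0.0704·7/12) + 4.10·e^(−0.0704·14/12) = 13.3132
Current forward F = (S − I)·e^(rT) = (228.77 − 13.3132)·e^(0.0704·15/12) = 215.4568 × 1.091988 = 235.2762
Value (long) = (F − K)·e^(−rT) = (235.2762 − 227.24) × 0.915761 = 7.3592
Short position value = −(long value) = -S$7.36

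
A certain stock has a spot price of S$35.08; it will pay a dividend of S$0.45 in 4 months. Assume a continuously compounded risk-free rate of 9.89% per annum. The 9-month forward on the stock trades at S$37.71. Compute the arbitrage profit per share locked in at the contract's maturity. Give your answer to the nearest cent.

PV(dividends) I = 0.45·e^(−0.0989·4/12) = 0.4354
Fair forward F* = (S − I)·e^(rT) = (35.08 − 0.4354)·e^0.074175 = 34.6446 × 1.076995 = 37.3121
Market S$37.71 > fair 37.3121: forward overpriced → cash-and-carry (borrow at r, buy the stock and collect the dividends, short the forward).
Profit at T = |F_mkt − F*| = |37.71 − 37.3121| = S$0.40 per share

S$0.40 per share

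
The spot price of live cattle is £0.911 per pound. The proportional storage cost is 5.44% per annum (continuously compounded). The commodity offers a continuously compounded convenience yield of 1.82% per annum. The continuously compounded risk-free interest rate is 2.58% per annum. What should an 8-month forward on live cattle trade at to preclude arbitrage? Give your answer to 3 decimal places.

£0.949 per pound

Net carry = r + u − y = 0.0258 + 0.0544 − 0.0182 = 0.0620
F = S·e^((r+u−y)T) = 0.911 · e^(0.0620 × 8/12) = 0.911 · e^0.041333
= 0.911 × 1.042199 = £0.949 per pound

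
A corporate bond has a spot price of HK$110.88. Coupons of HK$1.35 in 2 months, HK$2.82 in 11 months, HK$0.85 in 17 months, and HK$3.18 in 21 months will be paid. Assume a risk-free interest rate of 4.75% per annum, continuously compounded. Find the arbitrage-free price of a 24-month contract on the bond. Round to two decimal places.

HK$113.40

PV(coupons) I = 1.35·e^(−0.0475·2/12) + 2.82·e^(−0.0475·11/12) + 0.85·e^(−0.0475·17/12) + 3.18·e^(−0.0475·21/12)
I = 1.3394 + 2.6998 + 0.7947 + 2.9264 = 7.7603
F = (S − I)·e^(rT) = (110.88 − 7.7603) · e^(0.0475·24/12)
= 103.1197 · e^0.095000 = 103.1197 × 1.099659 = HK$113.40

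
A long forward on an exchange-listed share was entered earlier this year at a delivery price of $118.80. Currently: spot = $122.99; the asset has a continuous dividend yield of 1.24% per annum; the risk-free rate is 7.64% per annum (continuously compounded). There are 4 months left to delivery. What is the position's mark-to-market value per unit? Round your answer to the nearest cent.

Current fair forward for the remaining 4 months: F = S·e^((r − q)·T), (r − q) = 0.0764 − 0.0124 = 0.0640
F = 122.99 · e^(0.0640 × 4/12) = 122.99 × 1.021563 = 125.6420
Value of long forward = (F − K)·e^(−rT) = (125.6420 − 118.80) · e^(−0.0764·4/12)
= 6.8420 × 0.974855 = 6.67

$6.67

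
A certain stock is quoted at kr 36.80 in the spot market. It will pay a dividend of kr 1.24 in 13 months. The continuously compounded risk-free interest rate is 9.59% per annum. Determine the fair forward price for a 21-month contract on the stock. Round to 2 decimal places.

PV(dividends) I = 1.24·e^(−0.0959·13/12)
I = 1.1176
F = (S − I)·e^(rT) = (36.80 − 1.1176) · e^(0.0959·21/12)
= 35.6824 · e^0.167825 = 35.6824 × 1.182730 = kr 42.20

kr 42.20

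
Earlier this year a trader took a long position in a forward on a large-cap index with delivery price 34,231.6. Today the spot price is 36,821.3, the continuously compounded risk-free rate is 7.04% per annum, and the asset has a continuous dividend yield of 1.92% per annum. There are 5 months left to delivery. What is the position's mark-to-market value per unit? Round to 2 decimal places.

3285.85

Current fair forward for the remaining 5 months: F = S·e^((r − q)·T), (r − q) = 0.0704 − 0.0192 = 0.0512
F = 36821.3 · e^(0.0512 × 5/12) = 36821.3 × 1.02156252 = 37615.2600
Value of long forward = (F − K)·e^(−rT) = (37615.2600 − 34231.6) · e^(−0.0704·5/12)
= 3383.6600 × 0.97109271 = 3285.85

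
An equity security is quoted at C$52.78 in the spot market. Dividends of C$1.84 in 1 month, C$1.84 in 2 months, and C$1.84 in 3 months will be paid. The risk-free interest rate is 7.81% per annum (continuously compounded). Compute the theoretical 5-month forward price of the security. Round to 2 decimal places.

PV(dividends) I = 1.84·e^(−0.0781·1/12) + 1.84·e^(−0.0781·2/12) + 1.84·e^(−0.0781·3/12)
I = 1.8281 + 1.8162 + 1.8044 = 5.4487
F = (S − I)·e^(rT) = (52.78 − 5.4487) · e^(0.0781·5/12)
= 47.3313 · e^0.032542 = 47.3313 × 1.033077 = C$48.90

C$48.90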